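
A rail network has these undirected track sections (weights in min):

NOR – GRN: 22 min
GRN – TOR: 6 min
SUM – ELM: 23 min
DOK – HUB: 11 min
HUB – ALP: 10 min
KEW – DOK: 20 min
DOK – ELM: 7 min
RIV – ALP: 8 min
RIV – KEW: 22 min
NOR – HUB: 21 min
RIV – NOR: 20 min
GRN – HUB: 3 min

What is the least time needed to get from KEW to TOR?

Running Dijkstra from KEW:
KEW: 0
DOK: 20  (via KEW)
RIV: 22  (via KEW)
ELM: 27  (via DOK)
ALP: 30  (via RIV)
HUB: 31  (via DOK)
GRN: 34  (via HUB)
TOR: 40  (via GRN)
Shortest route: KEW–DOK–HUB–GRN–TOR = 40 min.

40 min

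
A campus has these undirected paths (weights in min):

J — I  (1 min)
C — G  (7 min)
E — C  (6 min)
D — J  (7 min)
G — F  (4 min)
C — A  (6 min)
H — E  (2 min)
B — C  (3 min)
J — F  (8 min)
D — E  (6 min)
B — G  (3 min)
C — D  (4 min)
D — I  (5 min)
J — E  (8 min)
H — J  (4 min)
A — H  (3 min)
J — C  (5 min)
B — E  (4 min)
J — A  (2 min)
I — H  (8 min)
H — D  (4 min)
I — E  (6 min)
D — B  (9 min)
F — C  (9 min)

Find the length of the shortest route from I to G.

Enumerating some paths:
I → J → C → B → G: 1+5+3+3 = 12
I → J → C → G: 1+5+7 = 13
I → E → B → G: 6+4+3 = 13
I → J → F → G: 1+8+4 = 13
Cheapest is I → J → C → B → G at 12 min.

12 min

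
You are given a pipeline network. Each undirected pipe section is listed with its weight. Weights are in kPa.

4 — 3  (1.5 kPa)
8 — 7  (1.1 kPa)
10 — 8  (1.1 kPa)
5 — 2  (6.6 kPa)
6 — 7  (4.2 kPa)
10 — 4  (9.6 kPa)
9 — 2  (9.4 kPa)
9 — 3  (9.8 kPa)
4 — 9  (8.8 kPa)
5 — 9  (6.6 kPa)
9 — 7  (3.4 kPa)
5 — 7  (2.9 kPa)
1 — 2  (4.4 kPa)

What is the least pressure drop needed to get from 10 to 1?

Shortest distances from 10:
10: 0
8: 1.1  (via 10)
7: 2.2  (via 8)
5: 5.1  (via 7)
9: 5.6  (via 7)
6: 6.4  (via 7)
4: 9.6  (via 10)
3: 11.1  (via 4)
2: 11.7  (via 5)
1: 16.1  (via 2)
Shortest route: 10 → 8 → 7 → 5 → 2 → 1 = 16.1 kPa.

16.1 kPa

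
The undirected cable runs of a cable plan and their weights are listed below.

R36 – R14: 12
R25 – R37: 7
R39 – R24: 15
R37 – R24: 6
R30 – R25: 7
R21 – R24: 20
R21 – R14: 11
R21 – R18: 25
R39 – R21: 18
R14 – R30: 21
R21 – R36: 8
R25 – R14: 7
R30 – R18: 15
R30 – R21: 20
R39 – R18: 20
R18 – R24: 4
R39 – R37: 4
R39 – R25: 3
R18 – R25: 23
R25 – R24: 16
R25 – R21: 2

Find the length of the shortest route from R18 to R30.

Shortest distances from R18:
R18: 0
R24: 4  (via R18)
R37: 10  (via R24)
R39: 14  (via R37)
R30: 15  (via R18)
Shortest route: R18 → R30 = 15.

15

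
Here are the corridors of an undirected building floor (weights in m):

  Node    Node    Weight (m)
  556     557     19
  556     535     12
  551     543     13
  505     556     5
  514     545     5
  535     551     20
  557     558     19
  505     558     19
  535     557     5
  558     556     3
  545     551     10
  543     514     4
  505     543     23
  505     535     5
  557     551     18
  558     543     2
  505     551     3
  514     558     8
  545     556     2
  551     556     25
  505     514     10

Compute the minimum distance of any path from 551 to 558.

Enumerating some paths:
551 - 545 - 556 - 558: 10+2+3 = 15
551 - 505 - 556 - 558: 3+5+3 = 11
The minimum is 11 m via 551 - 505 - 556 - 558.

11 m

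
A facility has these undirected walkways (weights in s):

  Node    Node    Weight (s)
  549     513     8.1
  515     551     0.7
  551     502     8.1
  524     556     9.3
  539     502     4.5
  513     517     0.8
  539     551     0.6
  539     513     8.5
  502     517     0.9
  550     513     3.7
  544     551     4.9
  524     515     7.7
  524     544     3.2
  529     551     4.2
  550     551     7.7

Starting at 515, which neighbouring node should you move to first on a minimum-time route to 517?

Enumerating some paths:
515 - 551 - 502 - 517: 0.7+8.1+0.9 = 9.7
515 - 551 - 539 - 502 - 517: 0.7+0.6+4.5+0.9 = 6.7
Cheapest is 515 - 551 - 539 - 502 - 517 at 6.7 s.
So from 515 the first move is to 551.

551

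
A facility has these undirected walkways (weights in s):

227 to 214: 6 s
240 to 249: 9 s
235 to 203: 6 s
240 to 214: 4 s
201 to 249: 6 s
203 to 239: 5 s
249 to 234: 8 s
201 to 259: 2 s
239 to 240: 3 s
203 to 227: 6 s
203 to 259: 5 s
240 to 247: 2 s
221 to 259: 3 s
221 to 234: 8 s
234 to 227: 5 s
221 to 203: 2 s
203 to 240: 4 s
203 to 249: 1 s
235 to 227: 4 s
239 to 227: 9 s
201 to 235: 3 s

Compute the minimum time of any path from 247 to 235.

Shortest distances from 247:
247: 0
240: 2  (via 247)
239: 5  (via 240)
203: 6  (via 240)
214: 6  (via 240)
249: 7  (via 203)
221: 8  (via 203)
259: 11  (via 203)
227: 12  (via 203)
235: 12  (via 203)
Shortest route: 247 → 240 → 203 → 235 = 12 s.

12 s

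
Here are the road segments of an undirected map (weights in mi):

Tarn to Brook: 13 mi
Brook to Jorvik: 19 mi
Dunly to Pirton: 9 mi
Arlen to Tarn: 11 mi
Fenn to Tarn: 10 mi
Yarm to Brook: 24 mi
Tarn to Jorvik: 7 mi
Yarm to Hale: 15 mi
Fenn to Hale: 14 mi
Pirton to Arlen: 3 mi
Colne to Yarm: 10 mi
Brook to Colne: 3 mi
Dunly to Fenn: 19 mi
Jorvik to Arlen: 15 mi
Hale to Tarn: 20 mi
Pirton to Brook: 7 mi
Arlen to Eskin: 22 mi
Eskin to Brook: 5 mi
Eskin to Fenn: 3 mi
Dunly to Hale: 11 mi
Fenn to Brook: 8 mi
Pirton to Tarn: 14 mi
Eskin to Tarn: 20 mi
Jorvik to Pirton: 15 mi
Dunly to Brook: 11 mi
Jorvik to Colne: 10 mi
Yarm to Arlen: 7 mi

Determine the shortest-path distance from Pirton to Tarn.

14 mi

Candidate routes:
Pirton - Tarn: 14 = 14
Pirton - Jorvik - Tarn: 15+7 = 22
Pirton - Brook - Tarn: 7+13 = 20
The minimum is 14 mi via Pirton - Tarn.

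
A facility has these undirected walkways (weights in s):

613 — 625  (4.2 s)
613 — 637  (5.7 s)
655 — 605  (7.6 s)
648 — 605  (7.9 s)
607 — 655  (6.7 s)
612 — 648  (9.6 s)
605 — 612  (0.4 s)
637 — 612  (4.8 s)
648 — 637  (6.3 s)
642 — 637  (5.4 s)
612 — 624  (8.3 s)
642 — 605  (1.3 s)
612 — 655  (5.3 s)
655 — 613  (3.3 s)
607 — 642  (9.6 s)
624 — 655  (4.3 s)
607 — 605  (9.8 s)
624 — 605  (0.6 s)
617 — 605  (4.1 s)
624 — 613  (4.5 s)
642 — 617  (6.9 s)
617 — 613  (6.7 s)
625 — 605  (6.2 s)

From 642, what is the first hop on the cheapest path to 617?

Compare a few routes:
642 → 605 → 617: 1.3+4.1 = 5.4
642 → 617: 6.9 = 6.9
Cheapest is 642 → 605 → 617 at 5.4 s.
So from 642 the first move is to 605.

605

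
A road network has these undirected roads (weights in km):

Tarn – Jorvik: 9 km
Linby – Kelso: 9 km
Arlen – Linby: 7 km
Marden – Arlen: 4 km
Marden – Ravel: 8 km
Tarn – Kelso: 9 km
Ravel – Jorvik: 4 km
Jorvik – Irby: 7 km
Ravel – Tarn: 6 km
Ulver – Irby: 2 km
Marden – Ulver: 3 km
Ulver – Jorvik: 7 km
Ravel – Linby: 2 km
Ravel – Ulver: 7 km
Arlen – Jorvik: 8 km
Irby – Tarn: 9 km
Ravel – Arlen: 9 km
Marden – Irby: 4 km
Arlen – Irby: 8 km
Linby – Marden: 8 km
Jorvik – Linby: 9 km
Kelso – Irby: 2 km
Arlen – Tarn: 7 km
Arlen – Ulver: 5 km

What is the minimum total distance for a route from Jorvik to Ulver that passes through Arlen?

Shortest Jorvik→Arlen: Jorvik → Arlen = 8
Shortest Arlen→Ulver: Arlen → Ulver = 5
Total via Arlen: 8 + 5 = 13 km.

13 km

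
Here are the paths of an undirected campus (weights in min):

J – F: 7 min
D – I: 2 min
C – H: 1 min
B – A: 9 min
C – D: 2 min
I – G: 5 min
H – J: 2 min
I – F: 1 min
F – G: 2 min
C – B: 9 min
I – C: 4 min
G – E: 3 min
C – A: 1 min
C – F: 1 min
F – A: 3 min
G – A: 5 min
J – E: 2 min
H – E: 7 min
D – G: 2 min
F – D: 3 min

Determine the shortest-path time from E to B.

14 min

Running Dijkstra from E:
E: 0
J: 2  (via E)
G: 3  (via E)
H: 4  (via J)
C: 5  (via H)
D: 5  (via G)
F: 5  (via G)
A: 6  (via C)
I: 6  (via F)
B: 14  (via C)
Shortest route: E–J–H–C–B = 14 min.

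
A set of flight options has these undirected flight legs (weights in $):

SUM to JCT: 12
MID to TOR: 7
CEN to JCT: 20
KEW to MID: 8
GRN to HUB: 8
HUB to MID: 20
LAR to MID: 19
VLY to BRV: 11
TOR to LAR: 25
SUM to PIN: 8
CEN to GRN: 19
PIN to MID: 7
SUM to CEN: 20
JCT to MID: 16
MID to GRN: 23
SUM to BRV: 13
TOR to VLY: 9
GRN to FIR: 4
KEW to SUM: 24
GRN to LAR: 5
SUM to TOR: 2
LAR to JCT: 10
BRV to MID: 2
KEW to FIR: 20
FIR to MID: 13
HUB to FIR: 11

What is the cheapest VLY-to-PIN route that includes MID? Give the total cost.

Shortest VLY→MID: VLY → BRV → MID = 13
Best MID to PIN: MID → PIN costing 7
Total via MID: 13 + 7 = $20.

$20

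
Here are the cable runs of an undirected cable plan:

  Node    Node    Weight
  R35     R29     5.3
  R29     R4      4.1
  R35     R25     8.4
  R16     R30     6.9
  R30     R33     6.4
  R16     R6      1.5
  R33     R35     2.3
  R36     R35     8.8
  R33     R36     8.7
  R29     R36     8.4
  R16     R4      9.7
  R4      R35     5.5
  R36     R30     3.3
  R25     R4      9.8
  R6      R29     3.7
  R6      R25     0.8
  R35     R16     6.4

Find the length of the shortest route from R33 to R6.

Candidate routes:
R33 - R35 - R29 - R6: 2.3+5.3+3.7 = 11.3
R33 - R35 - R25 - R6: 2.3+8.4+0.8 = 11.5
R33 - R35 - R16 - R6: 2.3+6.4+1.5 = 10.2
The minimum is 10.2 via R33 - R35 - R16 - R6.

10.2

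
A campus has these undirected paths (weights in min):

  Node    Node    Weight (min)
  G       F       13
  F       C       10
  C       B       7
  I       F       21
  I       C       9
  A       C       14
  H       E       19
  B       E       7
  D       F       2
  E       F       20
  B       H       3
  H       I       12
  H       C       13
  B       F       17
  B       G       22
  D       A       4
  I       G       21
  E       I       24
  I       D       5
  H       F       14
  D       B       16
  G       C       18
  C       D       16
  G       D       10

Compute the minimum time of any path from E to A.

26 min

Candidate routes:
E - F - D - A: 20+2+4 = 26
E - B - C - A: 7+7+14 = 28
E - B - D - A: 7+16+4 = 27
The minimum is 26 min via E - F - D - A.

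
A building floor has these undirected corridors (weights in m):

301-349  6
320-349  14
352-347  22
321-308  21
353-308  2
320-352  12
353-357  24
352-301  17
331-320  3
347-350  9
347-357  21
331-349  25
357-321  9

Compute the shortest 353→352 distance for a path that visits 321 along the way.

75 m

Best 353 to 321: 353–308–321 costing 23
Best 321 to 352: 321–357–347–352 costing 52
Total via 321: 23 + 52 = 75 m.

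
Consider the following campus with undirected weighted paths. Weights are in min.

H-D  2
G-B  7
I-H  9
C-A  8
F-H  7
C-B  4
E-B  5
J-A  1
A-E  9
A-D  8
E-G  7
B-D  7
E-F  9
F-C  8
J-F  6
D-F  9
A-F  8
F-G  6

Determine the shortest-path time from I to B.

Compare a few routes:
I → H → D → B: 9+2+7 = 18
I → H → F → C → B: 9+7+8+4 = 28
The minimum is 18 min via I → H → D → B.

18 min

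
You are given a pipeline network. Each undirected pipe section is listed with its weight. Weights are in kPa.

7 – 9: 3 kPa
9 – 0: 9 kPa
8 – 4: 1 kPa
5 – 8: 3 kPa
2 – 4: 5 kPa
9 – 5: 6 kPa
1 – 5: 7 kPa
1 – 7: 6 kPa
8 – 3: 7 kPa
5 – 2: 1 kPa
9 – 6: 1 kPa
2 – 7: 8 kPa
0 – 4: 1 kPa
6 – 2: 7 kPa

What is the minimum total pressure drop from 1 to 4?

11 kPa

Enumerating some paths:
1 → 5 → 2 → 4: 7+1+5 = 13
1 → 5 → 8 → 4: 7+3+1 = 11
1 → 7 → 2 → 5 → 8 → 4: 6+8+1+3+1 = 19
1 → 7 → 2 → 4: 6+8+5 = 19
Cheapest is 1 → 5 → 8 → 4 at 11 kPa.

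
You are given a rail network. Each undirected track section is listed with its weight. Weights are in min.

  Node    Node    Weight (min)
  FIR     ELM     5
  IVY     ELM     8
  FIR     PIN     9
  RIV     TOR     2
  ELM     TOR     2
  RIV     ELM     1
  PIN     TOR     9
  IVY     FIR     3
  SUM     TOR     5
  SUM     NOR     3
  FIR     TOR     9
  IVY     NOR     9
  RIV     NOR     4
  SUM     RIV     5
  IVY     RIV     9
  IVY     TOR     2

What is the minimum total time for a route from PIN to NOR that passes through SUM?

17 min

Shortest PIN→SUM: PIN → TOR → SUM = 14
Shortest SUM→NOR: SUM → NOR = 3
Total via SUM: 14 + 3 = 17 min.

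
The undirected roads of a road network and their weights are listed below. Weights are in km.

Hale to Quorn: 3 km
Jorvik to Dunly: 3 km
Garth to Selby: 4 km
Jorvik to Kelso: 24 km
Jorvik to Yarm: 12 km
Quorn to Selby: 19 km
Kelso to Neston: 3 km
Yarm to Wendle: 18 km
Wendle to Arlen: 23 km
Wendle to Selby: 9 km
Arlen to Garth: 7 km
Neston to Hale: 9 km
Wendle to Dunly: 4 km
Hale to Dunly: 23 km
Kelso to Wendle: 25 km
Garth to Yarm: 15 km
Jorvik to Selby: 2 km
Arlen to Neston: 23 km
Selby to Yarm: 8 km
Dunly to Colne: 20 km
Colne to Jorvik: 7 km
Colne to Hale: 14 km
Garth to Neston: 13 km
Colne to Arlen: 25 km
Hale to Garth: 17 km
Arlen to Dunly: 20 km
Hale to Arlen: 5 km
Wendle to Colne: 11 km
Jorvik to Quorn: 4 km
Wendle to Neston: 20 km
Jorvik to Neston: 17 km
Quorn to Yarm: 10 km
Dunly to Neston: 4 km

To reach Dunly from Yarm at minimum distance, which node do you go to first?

Enumerating some paths:
Yarm - Jorvik - Dunly: 12+3 = 15
Yarm - Selby - Jorvik - Dunly: 8+2+3 = 13
The minimum is 13 km via Yarm - Selby - Jorvik - Dunly.
So from Yarm the first move is to Selby.

Selby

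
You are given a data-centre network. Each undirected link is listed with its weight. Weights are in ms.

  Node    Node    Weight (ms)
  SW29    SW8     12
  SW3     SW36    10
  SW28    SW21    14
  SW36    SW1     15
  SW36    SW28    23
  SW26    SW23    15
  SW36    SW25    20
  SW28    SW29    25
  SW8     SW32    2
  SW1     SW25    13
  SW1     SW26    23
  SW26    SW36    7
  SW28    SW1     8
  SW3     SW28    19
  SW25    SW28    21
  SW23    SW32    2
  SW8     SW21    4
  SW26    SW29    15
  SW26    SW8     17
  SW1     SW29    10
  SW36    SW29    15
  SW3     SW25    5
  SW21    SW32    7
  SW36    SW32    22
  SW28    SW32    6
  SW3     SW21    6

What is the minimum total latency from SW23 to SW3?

Compare a few routes:
SW23 → SW32 → SW21 → SW3: 2+7+6 = 15
SW23 → SW32 → SW28 → SW21 → SW3: 2+6+14+6 = 28
SW23 → SW32 → SW8 → SW21 → SW3: 2+2+4+6 = 14
SW23 → SW32 → SW28 → SW3: 2+6+19 = 27
The minimum is 14 ms via SW23 → SW32 → SW8 → SW21 → SW3.

14 ms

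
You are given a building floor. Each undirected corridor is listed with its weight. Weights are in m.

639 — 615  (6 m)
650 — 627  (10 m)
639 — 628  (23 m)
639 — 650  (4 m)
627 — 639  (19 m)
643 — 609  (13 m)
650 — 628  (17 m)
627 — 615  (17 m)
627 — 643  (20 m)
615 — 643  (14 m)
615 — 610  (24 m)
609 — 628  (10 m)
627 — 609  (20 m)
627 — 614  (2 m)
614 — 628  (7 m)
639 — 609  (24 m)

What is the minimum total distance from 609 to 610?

Shortest distances from 609:
609: 0
628: 10  (via 609)
643: 13  (via 609)
614: 17  (via 628)
627: 19  (via 614)
639: 24  (via 609)
650: 27  (via 628)
615: 27  (via 643)
610: 51  (via 615)
Shortest route: 609–643–615–610 = 51 m.

51 m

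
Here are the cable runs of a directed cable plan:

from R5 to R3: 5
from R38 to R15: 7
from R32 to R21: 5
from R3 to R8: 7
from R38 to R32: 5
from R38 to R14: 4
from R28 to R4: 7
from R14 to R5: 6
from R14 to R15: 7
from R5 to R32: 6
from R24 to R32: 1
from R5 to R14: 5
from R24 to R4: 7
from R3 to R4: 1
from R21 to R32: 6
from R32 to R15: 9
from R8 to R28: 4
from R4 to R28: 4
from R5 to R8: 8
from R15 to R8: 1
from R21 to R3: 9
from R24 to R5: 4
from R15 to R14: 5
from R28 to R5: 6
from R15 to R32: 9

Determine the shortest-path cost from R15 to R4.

Compare a few routes:
R15 → R8 → R28 → R5 → R3 → R4: 1+4+6+5+1 = 17
R15 → R32 → R21 → R3 → R4: 9+5+9+1 = 24
R15 → R14 → R5 → R3 → R4: 5+6+5+1 = 17
R15 → R8 → R28 → R4: 1+4+7 = 12
Cheapest is R15 → R8 → R28 → R4 at 12.

12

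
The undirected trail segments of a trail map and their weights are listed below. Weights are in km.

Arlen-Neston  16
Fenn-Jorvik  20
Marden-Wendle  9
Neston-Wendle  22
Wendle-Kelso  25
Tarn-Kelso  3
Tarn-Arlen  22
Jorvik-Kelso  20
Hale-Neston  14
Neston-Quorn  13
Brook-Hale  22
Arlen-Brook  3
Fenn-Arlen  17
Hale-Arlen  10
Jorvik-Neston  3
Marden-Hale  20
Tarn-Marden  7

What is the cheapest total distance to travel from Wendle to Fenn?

45 km

Settle nodes by increasing distance from Wendle:
Wendle: 0
Marden: 9  (via Wendle)
Tarn: 16  (via Marden)
Kelso: 19  (via Tarn)
Neston: 22  (via Wendle)
Jorvik: 25  (via Neston)
Hale: 29  (via Marden)
Quorn: 35  (via Neston)
Arlen: 38  (via Tarn)
Brook: 41  (via Arlen)
Fenn: 45  (via Jorvik)
Shortest route: Wendle–Neston–Jorvik–Fenn = 45 km.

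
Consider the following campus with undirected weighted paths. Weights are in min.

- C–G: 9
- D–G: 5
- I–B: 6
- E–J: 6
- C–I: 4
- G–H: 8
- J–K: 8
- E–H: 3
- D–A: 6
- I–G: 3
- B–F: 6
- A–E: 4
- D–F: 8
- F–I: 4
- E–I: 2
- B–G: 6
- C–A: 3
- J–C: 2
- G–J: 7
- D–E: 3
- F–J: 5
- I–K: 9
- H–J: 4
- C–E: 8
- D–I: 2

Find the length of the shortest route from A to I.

6 min

Settle nodes by increasing distance from A:
A: 0
C: 3  (via A)
E: 4  (via A)
J: 5  (via C)
D: 6  (via A)
I: 6  (via E)
Shortest route: A → E → I = 6 min.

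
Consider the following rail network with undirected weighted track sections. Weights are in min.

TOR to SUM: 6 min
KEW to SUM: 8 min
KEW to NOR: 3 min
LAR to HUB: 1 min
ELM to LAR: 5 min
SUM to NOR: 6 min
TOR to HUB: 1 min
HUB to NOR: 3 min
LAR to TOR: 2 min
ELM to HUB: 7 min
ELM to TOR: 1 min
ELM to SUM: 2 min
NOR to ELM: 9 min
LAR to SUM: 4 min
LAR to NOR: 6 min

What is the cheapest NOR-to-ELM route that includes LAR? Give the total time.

Best NOR to LAR: NOR → HUB → LAR costing 4
Best LAR to ELM: LAR → TOR → ELM costing 3
Total via LAR: 4 + 3 = 7 min.

7 min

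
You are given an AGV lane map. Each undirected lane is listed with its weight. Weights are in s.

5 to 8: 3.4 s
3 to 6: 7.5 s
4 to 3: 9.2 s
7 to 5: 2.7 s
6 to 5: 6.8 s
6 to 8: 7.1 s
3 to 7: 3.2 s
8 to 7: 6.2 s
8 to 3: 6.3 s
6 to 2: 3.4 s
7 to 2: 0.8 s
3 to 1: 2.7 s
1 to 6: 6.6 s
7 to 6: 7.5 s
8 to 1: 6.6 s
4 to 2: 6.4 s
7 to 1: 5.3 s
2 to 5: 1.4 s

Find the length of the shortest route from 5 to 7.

Candidate routes:
5–7: 2.7 = 2.7
5–2–7: 1.4+0.8 = 2.2
The minimum is 2.2 s via 5–2–7.

2.2 s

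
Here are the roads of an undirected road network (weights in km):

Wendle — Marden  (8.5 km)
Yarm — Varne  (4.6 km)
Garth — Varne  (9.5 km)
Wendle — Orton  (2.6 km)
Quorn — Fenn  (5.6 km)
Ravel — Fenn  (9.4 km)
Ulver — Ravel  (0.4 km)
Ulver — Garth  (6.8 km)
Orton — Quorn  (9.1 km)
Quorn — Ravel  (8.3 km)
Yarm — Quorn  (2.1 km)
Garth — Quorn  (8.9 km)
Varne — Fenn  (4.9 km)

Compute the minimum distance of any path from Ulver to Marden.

28.9 km

Shortest distances from Ulver:
Ulver: 0
Ravel: 0.4  (via Ulver)
Garth: 6.8  (via Ulver)
Quorn: 8.7  (via Ravel)
Fenn: 9.8  (via Ravel)
Yarm: 10.8  (via Quorn)
Varne: 14.7  (via Fenn)
Orton: 17.8  (via Quorn)
Wendle: 20.4  (via Orton)
Marden: 28.9  (via Wendle)
Shortest route: Ulver–Ravel–Quorn–Orton–Wendle–Marden = 28.9 km.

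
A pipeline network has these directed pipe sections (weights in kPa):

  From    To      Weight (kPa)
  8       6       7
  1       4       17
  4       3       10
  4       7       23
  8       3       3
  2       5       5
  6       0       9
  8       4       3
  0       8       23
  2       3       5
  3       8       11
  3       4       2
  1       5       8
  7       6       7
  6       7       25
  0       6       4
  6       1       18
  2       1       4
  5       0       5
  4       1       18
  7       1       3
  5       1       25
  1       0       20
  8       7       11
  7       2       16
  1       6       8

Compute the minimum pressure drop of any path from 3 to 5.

28 kPa

Running Dijkstra from 3:
3: 0
4: 2  (via 3)
8: 11  (via 3)
6: 18  (via 8)
1: 20  (via 4)
7: 22  (via 8)
0: 27  (via 6)
5: 28  (via 1)
Shortest route: 3–4–1–5 = 28 kPa.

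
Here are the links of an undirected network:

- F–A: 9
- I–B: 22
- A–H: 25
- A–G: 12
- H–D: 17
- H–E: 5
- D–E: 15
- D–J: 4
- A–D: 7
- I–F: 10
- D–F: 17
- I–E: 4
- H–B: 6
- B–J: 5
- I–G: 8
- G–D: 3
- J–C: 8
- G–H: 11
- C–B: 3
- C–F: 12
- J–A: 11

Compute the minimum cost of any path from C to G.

Running Dijkstra from C:
C: 0
B: 3  (via C)
J: 8  (via C)
H: 9  (via B)
D: 12  (via J)
F: 12  (via C)
E: 14  (via H)
G: 15  (via D)
Shortest route: C → J → D → G = 15.

15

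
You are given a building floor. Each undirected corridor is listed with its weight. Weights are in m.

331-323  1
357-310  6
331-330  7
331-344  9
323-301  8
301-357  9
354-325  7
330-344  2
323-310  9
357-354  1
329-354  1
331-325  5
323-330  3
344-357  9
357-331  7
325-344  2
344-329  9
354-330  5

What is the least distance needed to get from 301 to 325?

Shortest distances from 301:
301: 0
323: 8  (via 301)
331: 9  (via 323)
357: 9  (via 301)
354: 10  (via 357)
330: 11  (via 323)
329: 11  (via 354)
344: 13  (via 330)
325: 14  (via 331)
Shortest route: 301 → 323 → 331 → 325 = 14 m.

14 m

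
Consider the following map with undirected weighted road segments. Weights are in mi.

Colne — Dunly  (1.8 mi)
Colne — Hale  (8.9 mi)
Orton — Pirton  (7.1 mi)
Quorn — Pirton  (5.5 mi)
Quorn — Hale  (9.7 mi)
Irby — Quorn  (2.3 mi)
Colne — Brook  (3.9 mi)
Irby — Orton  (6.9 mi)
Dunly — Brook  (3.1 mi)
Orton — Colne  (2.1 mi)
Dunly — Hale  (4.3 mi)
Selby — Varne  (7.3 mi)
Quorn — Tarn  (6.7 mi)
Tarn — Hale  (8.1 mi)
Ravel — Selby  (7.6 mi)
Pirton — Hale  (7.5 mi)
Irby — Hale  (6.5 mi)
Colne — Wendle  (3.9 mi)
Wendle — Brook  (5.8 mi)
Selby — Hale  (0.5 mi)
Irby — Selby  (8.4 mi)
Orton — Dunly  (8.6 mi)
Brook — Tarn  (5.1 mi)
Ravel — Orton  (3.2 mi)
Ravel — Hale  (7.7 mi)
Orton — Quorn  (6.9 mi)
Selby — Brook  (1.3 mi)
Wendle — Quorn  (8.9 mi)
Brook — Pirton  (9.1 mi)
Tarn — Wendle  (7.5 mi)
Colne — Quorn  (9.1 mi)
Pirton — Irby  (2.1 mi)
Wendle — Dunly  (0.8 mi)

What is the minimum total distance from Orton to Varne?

Compare a few routes:
Orton–Colne–Brook–Selby–Varne: 2.1+3.9+1.3+7.3 = 14.6
Orton–Colne–Dunly–Brook–Selby–Varne: 2.1+1.8+3.1+1.3+7.3 = 15.6
Cheapest is Orton–Colne–Brook–Selby–Varne at 14.6 mi.

14.6 mi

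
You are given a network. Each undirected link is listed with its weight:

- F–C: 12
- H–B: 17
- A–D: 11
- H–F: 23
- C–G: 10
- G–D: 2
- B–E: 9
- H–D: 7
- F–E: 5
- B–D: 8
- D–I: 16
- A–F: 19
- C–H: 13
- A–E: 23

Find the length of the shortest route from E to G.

19

Candidate routes:
E–F–C–G: 5+12+10 = 27
E–B–D–G: 9+8+2 = 19
E–B–H–D–G: 9+17+7+2 = 35
E–A–D–G: 23+11+2 = 36
The minimum is 19 via E–B–D–G.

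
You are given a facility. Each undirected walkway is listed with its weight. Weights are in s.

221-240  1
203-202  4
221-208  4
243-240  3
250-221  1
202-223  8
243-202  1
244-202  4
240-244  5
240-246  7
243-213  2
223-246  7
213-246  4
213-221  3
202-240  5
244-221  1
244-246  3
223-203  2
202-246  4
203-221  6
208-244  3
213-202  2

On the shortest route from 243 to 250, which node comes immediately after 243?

Enumerating some paths:
243 → 213 → 221 → 250: 2+3+1 = 6
243 → 202 → 213 → 221 → 250: 1+2+3+1 = 7
243 → 240 → 221 → 250: 3+1+1 = 5
The minimum is 5 s via 243 → 240 → 221 → 250.
So from 243 the first move is to 240.

240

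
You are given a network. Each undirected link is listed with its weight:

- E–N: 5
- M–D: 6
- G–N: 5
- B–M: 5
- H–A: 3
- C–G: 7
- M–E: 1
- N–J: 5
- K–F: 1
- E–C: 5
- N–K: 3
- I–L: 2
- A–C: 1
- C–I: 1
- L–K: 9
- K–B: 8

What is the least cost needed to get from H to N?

14

Enumerating some paths:
H–A–C–E–M–B–K–N: 3+1+5+1+5+8+3 = 26
H–A–C–G–N: 3+1+7+5 = 16
H–A–C–I–L–K–N: 3+1+1+2+9+3 = 19
H–A–C–E–N: 3+1+5+5 = 14
The minimum is 14 via H–A–C–E–N.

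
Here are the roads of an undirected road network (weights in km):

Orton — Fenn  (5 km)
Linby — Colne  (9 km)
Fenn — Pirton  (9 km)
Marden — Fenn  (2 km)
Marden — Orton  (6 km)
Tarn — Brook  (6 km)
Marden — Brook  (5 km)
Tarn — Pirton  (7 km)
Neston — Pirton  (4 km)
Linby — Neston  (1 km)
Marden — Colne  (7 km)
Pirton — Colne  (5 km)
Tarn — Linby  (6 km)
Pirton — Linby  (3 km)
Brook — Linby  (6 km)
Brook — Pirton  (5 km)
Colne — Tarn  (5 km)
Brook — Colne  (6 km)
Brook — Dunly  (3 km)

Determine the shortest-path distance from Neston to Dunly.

Settle nodes by increasing distance from Neston:
Neston: 0
Linby: 1  (via Neston)
Pirton: 4  (via Neston)
Tarn: 7  (via Linby)
Brook: 7  (via Linby)
Colne: 9  (via Pirton)
Dunly: 10  (via Brook)
Shortest route: Neston–Linby–Brook–Dunly = 10 km.

10 km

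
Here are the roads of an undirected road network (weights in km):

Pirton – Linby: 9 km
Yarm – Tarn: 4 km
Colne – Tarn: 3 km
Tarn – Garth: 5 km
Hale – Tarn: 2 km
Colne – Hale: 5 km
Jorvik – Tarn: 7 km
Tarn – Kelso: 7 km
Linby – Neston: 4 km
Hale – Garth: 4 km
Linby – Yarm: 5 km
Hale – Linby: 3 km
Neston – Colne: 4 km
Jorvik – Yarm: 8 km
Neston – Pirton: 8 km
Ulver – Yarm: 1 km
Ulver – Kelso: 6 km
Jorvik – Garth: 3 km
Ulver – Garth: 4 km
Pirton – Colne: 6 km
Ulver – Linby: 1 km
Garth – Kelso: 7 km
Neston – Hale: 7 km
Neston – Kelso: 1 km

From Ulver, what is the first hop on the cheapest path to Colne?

Yarm

Candidate routes:
Ulver–Linby–Neston–Colne: 1+4+4 = 9
Ulver–Yarm–Tarn–Colne: 1+4+3 = 8
Cheapest is Ulver–Yarm–Tarn–Colne at 8 km.
So from Ulver the first move is to Yarm.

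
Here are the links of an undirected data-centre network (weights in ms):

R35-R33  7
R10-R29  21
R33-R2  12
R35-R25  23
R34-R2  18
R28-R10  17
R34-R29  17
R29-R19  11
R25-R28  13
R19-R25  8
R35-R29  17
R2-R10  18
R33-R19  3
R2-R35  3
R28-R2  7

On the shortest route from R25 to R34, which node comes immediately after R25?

Candidate routes:
R25–R19–R29–R34: 8+11+17 = 36
R25–R28–R2–R34: 13+7+18 = 38
The minimum is 36 ms via R25–R19–R29–R34.
So from R25 the first move is to R19.

R19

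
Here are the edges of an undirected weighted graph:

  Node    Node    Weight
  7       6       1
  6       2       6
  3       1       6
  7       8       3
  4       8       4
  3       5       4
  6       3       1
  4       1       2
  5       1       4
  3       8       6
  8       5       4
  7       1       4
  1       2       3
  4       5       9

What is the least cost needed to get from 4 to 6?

Enumerating some paths:
4–8–7–6: 4+3+1 = 8
4–1–3–6: 2+6+1 = 9
4–1–7–6: 2+4+1 = 7
The minimum is 7 via 4–1–7–6.

7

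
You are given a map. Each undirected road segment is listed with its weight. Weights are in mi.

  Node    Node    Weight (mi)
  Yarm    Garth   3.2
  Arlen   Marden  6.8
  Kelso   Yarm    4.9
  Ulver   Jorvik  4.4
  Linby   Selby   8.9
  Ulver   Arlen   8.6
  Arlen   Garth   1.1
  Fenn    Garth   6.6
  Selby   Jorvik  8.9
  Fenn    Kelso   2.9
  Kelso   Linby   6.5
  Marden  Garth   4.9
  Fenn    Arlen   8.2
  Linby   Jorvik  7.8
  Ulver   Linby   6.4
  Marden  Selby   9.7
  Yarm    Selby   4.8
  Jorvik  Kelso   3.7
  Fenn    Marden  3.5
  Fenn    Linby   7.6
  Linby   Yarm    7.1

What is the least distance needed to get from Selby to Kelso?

9.7 mi

Compare a few routes:
Selby - Yarm - Kelso: 4.8+4.9 = 9.7
Selby - Jorvik - Kelso: 8.9+3.7 = 12.6
Selby - Linby - Kelso: 8.9+6.5 = 15.4
Selby - Marden - Fenn - Kelso: 9.7+3.5+2.9 = 16.1
Cheapest is Selby - Yarm - Kelso at 9.7 mi.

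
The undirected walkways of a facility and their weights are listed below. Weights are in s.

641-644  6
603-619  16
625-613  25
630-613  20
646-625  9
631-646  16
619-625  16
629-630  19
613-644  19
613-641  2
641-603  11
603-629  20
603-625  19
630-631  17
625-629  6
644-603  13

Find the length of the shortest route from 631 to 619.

41 s

Enumerating some paths:
631–646–625–619: 16+9+16 = 41
631–630–629–625–619: 17+19+6+16 = 58
631–630–613–641–603–619: 17+20+2+11+16 = 66
631–646–625–603–619: 16+9+19+16 = 60
The minimum is 41 s via 631–646–625–619.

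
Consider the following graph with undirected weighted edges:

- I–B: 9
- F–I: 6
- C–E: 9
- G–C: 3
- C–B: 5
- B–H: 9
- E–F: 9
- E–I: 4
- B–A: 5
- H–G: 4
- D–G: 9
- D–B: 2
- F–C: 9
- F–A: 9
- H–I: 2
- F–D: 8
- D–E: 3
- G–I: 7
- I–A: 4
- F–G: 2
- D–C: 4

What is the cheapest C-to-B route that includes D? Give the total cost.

6

Best C to D: C → D costing 4
Shortest D→B: D → B = 2
Total via D: 4 + 2 = 6.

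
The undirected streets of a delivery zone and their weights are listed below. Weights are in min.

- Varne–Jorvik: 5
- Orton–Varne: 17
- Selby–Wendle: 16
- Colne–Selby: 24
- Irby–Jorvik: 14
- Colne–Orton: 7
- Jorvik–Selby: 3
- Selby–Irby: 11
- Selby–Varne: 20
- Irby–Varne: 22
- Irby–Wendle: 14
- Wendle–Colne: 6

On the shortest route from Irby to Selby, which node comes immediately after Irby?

Candidate routes:
Irby - Selby: 11 = 11
Irby - Jorvik - Selby: 14+3 = 17
The minimum is 11 min via Irby - Selby.
So from Irby the first move is to Selby.

Selby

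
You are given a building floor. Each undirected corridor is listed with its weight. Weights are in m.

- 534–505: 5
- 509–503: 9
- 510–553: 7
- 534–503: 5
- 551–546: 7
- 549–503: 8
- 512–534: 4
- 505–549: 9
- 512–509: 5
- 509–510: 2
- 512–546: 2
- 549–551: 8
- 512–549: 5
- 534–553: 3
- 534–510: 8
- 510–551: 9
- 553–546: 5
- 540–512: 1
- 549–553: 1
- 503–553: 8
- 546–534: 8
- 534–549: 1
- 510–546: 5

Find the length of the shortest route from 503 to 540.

Candidate routes:
503–534–512–540: 5+4+1 = 10
503–534–549–512–540: 5+1+5+1 = 12
Cheapest is 503–534–512–540 at 10 m.

10 m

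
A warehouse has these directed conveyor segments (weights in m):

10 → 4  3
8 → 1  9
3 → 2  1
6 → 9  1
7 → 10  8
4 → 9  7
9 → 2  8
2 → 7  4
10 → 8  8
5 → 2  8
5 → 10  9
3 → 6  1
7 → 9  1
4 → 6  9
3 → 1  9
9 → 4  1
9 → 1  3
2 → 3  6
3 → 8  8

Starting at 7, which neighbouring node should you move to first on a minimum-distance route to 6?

9

Enumerating some paths:
7–9–4–6: 1+1+9 = 11
7–9–2–3–6: 1+8+6+1 = 16
7–10–4–6: 8+3+9 = 20
The minimum is 11 m via 7–9–4–6.
So from 7 the first move is to 9.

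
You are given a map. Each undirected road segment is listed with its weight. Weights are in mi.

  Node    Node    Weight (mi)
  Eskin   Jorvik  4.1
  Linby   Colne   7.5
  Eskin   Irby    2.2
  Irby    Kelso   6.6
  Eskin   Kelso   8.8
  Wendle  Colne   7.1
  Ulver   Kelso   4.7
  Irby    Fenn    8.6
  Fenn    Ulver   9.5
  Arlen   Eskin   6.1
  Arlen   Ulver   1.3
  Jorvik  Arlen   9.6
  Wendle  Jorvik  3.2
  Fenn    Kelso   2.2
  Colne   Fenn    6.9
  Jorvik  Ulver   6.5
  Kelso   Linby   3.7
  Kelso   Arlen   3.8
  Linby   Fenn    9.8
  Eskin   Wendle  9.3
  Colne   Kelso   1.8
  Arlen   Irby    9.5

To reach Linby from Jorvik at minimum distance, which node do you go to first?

Compare a few routes:
Jorvik → Wendle → Colne → Kelso → Linby: 3.2+7.1+1.8+3.7 = 15.8
Jorvik → Ulver → Kelso → Linby: 6.5+4.7+3.7 = 14.9
Jorvik → Ulver → Arlen → Kelso → Linby: 6.5+1.3+3.8+3.7 = 15.3
Cheapest is Jorvik → Ulver → Kelso → Linby at 14.9 mi.
So from Jorvik the first move is to Ulver.

Ulver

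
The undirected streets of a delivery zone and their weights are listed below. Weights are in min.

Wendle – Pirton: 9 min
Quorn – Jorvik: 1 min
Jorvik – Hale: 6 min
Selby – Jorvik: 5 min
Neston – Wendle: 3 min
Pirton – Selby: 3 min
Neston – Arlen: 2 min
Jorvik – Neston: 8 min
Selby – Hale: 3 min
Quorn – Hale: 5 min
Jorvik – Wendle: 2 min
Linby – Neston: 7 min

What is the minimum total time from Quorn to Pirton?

Candidate routes:
Quorn–Jorvik–Wendle–Pirton: 1+2+9 = 12
Quorn–Jorvik–Selby–Pirton: 1+5+3 = 9
Quorn–Hale–Selby–Pirton: 5+3+3 = 11
Quorn–Jorvik–Hale–Selby–Pirton: 1+6+3+3 = 13
The minimum is 9 min via Quorn–Jorvik–Selby–Pirton.

9 min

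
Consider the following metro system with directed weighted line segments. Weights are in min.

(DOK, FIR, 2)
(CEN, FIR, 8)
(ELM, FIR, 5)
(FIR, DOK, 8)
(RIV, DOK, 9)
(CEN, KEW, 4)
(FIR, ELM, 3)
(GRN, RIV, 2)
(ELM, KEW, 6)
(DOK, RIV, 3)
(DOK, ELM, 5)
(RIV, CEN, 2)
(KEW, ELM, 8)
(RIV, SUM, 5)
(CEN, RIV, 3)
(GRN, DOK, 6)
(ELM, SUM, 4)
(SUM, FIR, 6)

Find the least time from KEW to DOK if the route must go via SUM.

26 min

Shortest KEW→SUM: KEW–ELM–SUM = 12
Best SUM to DOK: SUM–FIR–DOK costing 14
Total via SUM: 12 + 14 = 26 min.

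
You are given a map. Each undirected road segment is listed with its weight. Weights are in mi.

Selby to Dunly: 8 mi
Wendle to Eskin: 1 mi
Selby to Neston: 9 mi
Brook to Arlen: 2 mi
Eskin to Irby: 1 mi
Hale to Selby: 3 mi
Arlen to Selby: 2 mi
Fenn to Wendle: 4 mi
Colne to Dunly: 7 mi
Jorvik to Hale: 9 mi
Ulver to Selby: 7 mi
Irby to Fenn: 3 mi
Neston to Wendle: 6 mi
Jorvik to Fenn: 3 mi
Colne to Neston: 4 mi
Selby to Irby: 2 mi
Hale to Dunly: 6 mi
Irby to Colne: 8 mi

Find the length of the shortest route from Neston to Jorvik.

Shortest distances from Neston:
Neston: 0
Colne: 4  (via Neston)
Wendle: 6  (via Neston)
Eskin: 7  (via Wendle)
Irby: 8  (via Eskin)
Selby: 9  (via Neston)
Fenn: 10  (via Wendle)
Dunly: 11  (via Colne)
Arlen: 11  (via Selby)
Hale: 12  (via Selby)
Brook: 13  (via Arlen)
Jorvik: 13  (via Fenn)
Shortest route: Neston–Wendle–Fenn–Jorvik = 13 mi.

13 mi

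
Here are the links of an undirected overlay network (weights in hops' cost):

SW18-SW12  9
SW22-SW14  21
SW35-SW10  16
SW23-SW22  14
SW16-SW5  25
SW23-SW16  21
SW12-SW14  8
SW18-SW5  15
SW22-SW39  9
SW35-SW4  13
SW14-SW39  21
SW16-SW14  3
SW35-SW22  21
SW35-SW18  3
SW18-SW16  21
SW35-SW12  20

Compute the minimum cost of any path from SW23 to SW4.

48 hops' cost

Settle nodes by increasing distance from SW23:
SW23: 0
SW22: 14  (via SW23)
SW16: 21  (via SW23)
SW39: 23  (via SW22)
SW14: 24  (via SW16)
SW12: 32  (via SW14)
SW35: 35  (via SW22)
SW18: 38  (via SW35)
SW5: 46  (via SW16)
SW4: 48  (via SW35)
Shortest route: SW23 → SW22 → SW35 → SW4 = 48 hops' cost.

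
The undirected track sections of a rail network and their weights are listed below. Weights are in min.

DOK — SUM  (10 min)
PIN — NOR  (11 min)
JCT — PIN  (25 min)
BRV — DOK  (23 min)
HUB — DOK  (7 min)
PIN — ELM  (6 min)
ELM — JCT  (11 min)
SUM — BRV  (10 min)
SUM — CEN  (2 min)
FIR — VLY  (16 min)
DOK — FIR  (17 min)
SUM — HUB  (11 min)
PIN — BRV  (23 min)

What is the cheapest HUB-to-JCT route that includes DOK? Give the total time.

67 min

Best HUB to DOK: HUB–DOK costing 7
Best DOK to JCT: DOK–SUM–BRV–PIN–ELM–JCT costing 60
Total via DOK: 7 + 60 = 67 min.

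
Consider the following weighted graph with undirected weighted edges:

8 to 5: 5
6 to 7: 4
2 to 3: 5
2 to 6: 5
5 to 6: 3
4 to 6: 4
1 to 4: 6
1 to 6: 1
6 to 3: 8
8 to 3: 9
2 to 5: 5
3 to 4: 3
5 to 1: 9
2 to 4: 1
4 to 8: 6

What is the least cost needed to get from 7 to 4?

Settle nodes by increasing distance from 7:
7: 0
6: 4  (via 7)
1: 5  (via 6)
5: 7  (via 6)
4: 8  (via 6)
Shortest route: 7 → 6 → 4 = 8.

8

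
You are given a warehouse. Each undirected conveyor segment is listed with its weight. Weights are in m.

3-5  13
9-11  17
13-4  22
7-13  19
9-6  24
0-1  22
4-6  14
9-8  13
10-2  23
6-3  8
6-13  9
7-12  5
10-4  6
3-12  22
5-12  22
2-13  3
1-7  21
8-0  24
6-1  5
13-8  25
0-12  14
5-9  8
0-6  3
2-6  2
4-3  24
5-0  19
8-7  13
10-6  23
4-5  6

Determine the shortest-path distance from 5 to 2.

Candidate routes:
5–3–6–2: 13+8+2 = 23
5–0–6–2: 19+3+2 = 24
5–4–6–2: 6+14+2 = 22
5–4–13–2: 6+22+3 = 31
The minimum is 22 m via 5–4–6–2.

22 m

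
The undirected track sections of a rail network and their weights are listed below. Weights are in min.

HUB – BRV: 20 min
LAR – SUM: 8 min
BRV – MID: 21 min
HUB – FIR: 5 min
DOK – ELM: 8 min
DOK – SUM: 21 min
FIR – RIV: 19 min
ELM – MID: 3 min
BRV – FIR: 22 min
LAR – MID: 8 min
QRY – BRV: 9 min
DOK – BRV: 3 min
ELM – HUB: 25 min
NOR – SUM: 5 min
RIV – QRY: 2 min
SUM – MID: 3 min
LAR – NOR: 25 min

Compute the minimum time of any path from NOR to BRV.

Settle nodes by increasing distance from NOR:
NOR: 0
SUM: 5  (via NOR)
MID: 8  (via SUM)
ELM: 11  (via MID)
LAR: 13  (via SUM)
DOK: 19  (via ELM)
BRV: 22  (via DOK)
Shortest route: NOR → SUM → MID → ELM → DOK → BRV = 22 min.

22 min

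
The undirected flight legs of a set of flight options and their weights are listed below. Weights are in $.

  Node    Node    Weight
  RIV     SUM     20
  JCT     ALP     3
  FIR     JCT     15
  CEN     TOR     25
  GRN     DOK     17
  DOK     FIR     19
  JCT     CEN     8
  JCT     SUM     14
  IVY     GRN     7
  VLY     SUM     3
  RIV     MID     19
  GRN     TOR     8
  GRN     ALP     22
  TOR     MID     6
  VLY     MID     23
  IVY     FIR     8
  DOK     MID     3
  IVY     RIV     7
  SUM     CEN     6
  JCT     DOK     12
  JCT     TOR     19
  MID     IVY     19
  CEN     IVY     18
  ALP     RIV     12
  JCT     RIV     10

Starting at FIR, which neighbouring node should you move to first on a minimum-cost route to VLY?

JCT

Compare a few routes:
FIR–IVY–RIV–SUM–VLY: 8+7+20+3 = 38
FIR–IVY–RIV–JCT–SUM–VLY: 8+7+10+14+3 = 42
FIR–IVY–CEN–SUM–VLY: 8+18+6+3 = 35
FIR–JCT–SUM–VLY: 15+14+3 = 32
The minimum is $32 via FIR–JCT–SUM–VLY.
So from FIR the first move is to JCT.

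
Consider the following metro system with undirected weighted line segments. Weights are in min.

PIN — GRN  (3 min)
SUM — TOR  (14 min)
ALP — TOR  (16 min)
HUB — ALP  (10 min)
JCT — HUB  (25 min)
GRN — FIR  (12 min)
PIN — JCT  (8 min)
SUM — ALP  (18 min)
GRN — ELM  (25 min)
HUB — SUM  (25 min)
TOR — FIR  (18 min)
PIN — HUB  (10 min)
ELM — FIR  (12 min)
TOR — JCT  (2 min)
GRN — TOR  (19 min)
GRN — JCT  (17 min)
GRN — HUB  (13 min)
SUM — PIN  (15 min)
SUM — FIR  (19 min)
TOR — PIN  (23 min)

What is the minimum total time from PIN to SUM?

Settle nodes by increasing distance from PIN:
PIN: 0
GRN: 3  (via PIN)
JCT: 8  (via PIN)
HUB: 10  (via PIN)
TOR: 10  (via JCT)
SUM: 15  (via PIN)
Shortest route: PIN–SUM = 15 min.

15 min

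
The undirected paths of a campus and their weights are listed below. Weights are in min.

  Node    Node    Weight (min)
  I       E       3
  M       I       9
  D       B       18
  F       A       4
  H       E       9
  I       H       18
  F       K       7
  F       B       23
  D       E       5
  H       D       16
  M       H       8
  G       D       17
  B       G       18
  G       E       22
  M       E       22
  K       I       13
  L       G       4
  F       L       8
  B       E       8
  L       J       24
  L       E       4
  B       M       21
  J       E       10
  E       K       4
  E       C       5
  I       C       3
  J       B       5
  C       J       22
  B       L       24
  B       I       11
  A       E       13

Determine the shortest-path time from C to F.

16 min

Settle nodes by increasing distance from C:
C: 0
I: 3  (via C)
E: 5  (via C)
K: 9  (via E)
L: 9  (via E)
D: 10  (via E)
M: 12  (via I)
B: 13  (via E)
G: 13  (via L)
H: 14  (via E)
J: 15  (via E)
F: 16  (via K)
Shortest route: C → E → K → F = 16 min.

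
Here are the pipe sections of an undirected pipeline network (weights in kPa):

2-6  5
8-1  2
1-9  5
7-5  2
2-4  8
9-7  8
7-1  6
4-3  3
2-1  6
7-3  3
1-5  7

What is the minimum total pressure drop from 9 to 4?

14 kPa

Shortest distances from 9:
9: 0
1: 5  (via 9)
8: 7  (via 1)
7: 8  (via 9)
5: 10  (via 7)
2: 11  (via 1)
3: 11  (via 7)
4: 14  (via 3)
Shortest route: 9 → 7 → 3 → 4 = 14 kPa.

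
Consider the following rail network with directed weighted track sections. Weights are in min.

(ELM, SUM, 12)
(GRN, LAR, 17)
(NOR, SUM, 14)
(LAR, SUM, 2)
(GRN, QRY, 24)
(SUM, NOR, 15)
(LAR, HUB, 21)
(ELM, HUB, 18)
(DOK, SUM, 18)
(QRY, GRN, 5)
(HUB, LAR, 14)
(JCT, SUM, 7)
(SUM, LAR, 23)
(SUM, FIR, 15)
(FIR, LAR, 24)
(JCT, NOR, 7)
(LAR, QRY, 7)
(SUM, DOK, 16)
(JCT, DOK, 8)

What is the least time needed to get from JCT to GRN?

Settle nodes by increasing distance from JCT:
JCT: 0
NOR: 7  (via JCT)
SUM: 7  (via JCT)
DOK: 8  (via JCT)
FIR: 22  (via SUM)
LAR: 30  (via SUM)
QRY: 37  (via LAR)
GRN: 42  (via QRY)
Shortest route: JCT → SUM → LAR → QRY → GRN = 42 min.

42 min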